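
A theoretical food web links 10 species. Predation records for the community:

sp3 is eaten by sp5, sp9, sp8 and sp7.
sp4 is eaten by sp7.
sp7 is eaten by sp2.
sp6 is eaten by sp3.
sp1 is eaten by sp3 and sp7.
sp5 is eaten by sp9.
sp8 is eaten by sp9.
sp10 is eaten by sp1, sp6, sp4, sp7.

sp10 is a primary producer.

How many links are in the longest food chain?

4 links

One longest chain: sp10 → sp1 → sp3 → sp7 → sp2.
It has 5 species and 4 links.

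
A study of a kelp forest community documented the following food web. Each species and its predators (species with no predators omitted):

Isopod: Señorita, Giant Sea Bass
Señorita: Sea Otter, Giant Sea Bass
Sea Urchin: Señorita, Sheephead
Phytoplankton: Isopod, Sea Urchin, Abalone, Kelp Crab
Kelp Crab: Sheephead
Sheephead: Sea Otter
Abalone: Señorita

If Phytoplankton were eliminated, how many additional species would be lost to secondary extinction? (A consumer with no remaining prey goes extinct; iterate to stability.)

Remove Phytoplankton.
Round 1: Isopod (all prey gone), Sea Urchin (all prey gone), Abalone (all prey gone), Kelp Crab (all prey gone) → extinct.
Round 2: Señorita (all prey gone), Sheephead (all prey gone) → extinct.
Round 3: Sea Otter (all prey gone), Giant Sea Bass (all prey gone) → extinct.
No further losses. Total secondary extinctions: 8.

8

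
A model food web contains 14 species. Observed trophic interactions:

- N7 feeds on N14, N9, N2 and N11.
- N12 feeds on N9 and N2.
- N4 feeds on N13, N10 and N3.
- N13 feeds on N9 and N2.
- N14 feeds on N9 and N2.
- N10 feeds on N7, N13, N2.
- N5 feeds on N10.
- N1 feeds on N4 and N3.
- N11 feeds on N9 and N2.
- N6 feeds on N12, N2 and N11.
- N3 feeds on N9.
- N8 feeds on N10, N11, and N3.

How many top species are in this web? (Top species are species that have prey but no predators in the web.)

4

Top species (has prey, but nothing eats it): N6, N8, N5, N1.
Count: 4.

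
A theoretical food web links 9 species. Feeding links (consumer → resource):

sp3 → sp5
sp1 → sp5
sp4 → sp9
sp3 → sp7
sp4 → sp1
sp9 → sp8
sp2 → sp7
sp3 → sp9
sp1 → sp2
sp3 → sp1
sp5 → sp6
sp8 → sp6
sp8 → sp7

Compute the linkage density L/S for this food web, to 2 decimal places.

L/S = 1.44

There are L = 13 links among S = 9 species.
L/S = 13/9 = 1.4444 ≈ 1.44.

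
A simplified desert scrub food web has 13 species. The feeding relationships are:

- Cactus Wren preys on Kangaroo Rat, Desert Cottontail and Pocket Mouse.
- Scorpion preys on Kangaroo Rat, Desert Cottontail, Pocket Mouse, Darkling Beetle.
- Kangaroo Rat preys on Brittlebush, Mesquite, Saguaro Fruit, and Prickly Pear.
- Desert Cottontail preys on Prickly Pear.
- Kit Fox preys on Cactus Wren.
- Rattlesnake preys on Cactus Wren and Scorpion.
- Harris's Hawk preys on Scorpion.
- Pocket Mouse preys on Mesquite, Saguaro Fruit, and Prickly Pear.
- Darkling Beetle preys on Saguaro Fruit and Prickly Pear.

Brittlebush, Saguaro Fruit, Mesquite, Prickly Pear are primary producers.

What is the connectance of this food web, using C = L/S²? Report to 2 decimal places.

The web has S = 13 species and L = 21 feeding links.
C = L / S² = 21 / 169 = 0.1243 ≈ 0.12.

C = 0.12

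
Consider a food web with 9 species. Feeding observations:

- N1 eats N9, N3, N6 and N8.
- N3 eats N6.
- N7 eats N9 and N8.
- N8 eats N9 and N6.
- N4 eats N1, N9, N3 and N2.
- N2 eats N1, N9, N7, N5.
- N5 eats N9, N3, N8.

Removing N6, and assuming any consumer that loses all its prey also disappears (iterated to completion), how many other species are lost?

1

Remove N6.
Round 1: N3 (all prey gone) → extinct.
No further losses. Total secondary extinctions: 1.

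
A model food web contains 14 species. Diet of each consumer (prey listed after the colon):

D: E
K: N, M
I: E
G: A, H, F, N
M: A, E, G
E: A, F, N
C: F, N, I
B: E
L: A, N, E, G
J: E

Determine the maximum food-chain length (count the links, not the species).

One longest chain: A → E → I → C.
It has 4 species and 3 links.

3 links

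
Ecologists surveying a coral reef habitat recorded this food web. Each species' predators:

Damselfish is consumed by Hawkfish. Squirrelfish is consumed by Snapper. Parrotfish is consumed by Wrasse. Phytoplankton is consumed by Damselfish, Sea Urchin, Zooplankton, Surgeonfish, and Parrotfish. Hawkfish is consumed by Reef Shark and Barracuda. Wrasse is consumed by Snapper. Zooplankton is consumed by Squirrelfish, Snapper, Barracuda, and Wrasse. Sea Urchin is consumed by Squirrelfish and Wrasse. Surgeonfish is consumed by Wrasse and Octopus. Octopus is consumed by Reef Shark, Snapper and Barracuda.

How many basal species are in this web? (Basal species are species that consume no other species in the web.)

Basal species (no prey listed): Phytoplankton.
Count: 1.

1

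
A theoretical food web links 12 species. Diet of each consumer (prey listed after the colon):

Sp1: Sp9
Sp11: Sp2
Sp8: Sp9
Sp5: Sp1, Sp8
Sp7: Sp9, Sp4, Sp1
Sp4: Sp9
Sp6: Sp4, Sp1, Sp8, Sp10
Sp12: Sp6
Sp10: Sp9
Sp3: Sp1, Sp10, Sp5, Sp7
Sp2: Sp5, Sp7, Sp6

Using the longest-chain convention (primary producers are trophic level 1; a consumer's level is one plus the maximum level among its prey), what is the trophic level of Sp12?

Sp9 is a producer → level 1.
Sp4 eats Sp9 → level 2.
Sp6 eats Sp4 (level 2); other prey at levels: Sp1 2, Sp8 2, Sp10 2 → level 3.
Sp12 eats Sp6 → level 4.

Trophic level 4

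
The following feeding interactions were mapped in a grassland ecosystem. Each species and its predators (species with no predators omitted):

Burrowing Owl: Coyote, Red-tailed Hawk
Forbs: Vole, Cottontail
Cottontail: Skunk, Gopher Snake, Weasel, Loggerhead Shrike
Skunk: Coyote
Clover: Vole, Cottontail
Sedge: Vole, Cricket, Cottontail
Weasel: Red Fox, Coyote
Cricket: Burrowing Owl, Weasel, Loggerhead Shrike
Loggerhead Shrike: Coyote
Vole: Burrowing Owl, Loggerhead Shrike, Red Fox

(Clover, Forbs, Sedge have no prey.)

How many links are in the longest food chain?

One longest chain: Sedge → Cricket → Weasel → Red Fox.
It has 4 species and 3 links.

3 links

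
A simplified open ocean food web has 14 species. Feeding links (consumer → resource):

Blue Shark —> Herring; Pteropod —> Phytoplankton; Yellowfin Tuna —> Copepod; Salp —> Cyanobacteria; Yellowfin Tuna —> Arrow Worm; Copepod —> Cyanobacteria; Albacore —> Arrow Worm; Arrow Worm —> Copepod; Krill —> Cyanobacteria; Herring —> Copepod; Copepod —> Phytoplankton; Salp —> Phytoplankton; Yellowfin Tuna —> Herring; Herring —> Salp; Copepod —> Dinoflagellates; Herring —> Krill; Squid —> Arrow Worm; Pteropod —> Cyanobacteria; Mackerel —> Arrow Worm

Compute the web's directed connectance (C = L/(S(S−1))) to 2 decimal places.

The web has S = 14 species and L = 19 feeding links.
C = L / (S(S−1)) = 19 / 182 = 0.1044 ≈ 0.10.

C = 0.10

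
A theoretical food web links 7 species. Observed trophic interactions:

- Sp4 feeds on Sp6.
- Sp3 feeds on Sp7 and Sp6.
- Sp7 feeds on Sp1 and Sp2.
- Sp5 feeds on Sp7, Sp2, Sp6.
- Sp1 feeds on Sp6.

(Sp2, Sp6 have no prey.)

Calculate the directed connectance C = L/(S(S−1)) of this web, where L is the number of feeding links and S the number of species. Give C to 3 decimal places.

C = 0.214

The web has S = 7 species and L = 9 feeding links.
C = L / (S(S−1)) = 9 / 42 = 0.2143 ≈ 0.214.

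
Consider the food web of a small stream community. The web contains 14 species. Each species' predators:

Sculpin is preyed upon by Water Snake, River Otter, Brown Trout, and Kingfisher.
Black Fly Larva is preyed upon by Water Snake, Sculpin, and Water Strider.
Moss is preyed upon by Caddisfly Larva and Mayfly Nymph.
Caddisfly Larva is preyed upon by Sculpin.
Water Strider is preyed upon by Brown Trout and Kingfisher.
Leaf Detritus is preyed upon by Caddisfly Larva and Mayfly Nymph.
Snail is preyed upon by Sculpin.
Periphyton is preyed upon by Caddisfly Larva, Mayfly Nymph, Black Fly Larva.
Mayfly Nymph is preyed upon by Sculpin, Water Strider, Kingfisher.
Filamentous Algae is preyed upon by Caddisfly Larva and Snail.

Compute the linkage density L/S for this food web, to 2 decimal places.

There are L = 23 links among S = 14 species.
L/S = 23/14 = 1.6429 ≈ 1.64.

L/S = 1.64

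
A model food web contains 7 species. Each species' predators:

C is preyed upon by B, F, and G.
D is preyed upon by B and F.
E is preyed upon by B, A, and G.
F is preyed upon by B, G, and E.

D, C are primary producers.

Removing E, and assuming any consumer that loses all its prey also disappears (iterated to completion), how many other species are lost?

Remove E.
Round 1: A (all prey gone) → extinct.
No further losses. Total secondary extinctions: 1.

1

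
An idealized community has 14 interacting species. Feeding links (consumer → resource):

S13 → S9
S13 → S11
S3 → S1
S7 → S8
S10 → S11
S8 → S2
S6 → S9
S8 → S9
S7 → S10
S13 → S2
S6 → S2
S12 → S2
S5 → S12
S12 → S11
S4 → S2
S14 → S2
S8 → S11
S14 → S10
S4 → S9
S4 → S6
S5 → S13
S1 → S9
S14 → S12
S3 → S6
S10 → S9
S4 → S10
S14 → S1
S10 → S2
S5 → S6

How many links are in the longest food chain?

One longest chain: S9 → S10 → S4.
It has 3 species and 2 links.

2 links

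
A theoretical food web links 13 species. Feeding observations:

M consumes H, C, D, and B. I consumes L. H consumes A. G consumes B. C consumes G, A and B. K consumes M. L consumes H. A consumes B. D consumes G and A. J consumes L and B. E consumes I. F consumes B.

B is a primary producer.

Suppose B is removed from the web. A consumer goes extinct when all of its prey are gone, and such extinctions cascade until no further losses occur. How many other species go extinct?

Remove B.
Round 1: G (all prey gone), A (all prey gone), F (all prey gone) → extinct.
Round 2: H (all prey gone), D (all prey gone), C (all prey gone) → extinct.
Round 3: L (all prey gone), M (all prey gone) → extinct.
Round 4: I (all prey gone), K (all prey gone), J (all prey gone) → extinct.
Round 5: E (all prey gone) → extinct.
No further losses. Total secondary extinctions: 12.

12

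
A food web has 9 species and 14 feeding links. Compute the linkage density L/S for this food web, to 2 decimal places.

L/S = 1.56

There are L = 14 links among S = 9 species.
L/S = 14/9 = 1.5556 ≈ 1.56.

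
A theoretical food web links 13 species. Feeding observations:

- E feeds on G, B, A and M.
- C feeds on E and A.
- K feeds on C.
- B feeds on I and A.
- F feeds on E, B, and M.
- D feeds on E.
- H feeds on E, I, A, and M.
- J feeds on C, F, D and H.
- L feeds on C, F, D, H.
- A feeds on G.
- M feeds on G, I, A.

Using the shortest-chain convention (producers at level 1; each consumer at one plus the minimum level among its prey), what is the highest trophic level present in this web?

Producers (level 1): G, I.
Following each consumer down to its lowest-level prey: G → A → C → K (levels 1 through 4).
All prey of K (C 3) are at level 3 or above, so K is at level 1 + 3 = 4.
Every consumer has at least one prey at level 3 or below, so none exceeds level 4.

4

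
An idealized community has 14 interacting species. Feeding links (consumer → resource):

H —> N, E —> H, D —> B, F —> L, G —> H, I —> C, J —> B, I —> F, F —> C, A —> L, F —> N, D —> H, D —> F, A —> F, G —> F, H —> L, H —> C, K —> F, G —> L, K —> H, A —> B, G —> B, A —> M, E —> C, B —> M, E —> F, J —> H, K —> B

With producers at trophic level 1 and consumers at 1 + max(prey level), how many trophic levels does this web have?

3

Producers (level 1): N, M, L, C.
N → F → K gives K level 3.
No species has a prey at level 3, so no species reaches level 4.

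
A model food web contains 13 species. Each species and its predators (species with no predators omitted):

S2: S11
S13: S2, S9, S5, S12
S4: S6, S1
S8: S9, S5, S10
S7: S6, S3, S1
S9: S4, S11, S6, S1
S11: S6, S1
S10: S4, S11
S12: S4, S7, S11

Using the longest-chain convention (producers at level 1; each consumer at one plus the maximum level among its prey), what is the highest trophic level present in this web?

Producers (level 1): S8, S13.
S13 → S12 → S7 → S3 gives S3 level 4.
No species has a prey at level 4, so no species reaches level 5.

4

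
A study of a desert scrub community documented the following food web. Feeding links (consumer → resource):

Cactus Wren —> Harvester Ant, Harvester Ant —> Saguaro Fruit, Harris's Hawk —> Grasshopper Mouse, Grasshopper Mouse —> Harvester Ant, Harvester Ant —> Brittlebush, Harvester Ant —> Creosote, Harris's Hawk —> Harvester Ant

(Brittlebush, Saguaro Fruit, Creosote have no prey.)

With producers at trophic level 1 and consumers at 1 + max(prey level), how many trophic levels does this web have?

Producers (level 1): Brittlebush, Saguaro Fruit, Creosote.
Brittlebush → Harvester Ant → Grasshopper Mouse → Harris's Hawk gives Harris's Hawk level 4.
No species has a prey at level 4, so no species reaches level 5.

4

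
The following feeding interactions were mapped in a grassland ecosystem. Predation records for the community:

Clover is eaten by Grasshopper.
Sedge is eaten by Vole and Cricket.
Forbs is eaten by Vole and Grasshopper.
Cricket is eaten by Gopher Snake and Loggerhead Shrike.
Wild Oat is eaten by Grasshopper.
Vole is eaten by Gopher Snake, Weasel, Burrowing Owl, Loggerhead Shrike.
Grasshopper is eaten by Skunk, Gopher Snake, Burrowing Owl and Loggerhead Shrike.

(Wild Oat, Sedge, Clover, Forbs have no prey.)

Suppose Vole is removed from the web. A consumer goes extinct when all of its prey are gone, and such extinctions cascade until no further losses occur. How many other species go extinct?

1

Remove Vole.
Round 1: Weasel (all prey gone) → extinct.
No further losses. Total secondary extinctions: 1.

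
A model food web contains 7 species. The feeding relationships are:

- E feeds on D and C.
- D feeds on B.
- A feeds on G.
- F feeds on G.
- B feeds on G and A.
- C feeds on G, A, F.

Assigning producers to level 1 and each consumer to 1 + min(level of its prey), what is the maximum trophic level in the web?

Producers (level 1): G.
Following each consumer down to its lowest-level prey: G → B → D (levels 1 through 3).
All prey of D (B 2) are at level 2 or above, so D is at level 1 + 2 = 3.
Every consumer has at least one prey at level 2 or below, so none exceeds level 3.

3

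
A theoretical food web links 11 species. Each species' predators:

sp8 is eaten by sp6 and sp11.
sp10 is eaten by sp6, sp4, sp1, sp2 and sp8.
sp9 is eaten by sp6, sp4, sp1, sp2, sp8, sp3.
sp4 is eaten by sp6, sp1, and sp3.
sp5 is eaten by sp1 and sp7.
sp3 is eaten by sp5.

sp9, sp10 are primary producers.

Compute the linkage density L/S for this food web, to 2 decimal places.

L/S = 1.73

There are L = 19 links among S = 11 species.
L/S = 19/11 = 1.7273 ≈ 1.73.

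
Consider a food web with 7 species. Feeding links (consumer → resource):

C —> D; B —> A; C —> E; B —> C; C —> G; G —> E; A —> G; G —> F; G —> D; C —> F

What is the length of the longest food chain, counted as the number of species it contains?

One longest chain: F → G → A → B.
It has 4 species and 3 links.

4 species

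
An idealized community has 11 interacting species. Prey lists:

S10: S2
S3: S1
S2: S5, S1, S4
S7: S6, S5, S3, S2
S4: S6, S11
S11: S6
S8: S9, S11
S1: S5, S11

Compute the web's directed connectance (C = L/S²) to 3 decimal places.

The web has S = 11 species and L = 16 feeding links.
C = L / S² = 16 / 121 = 0.1322 ≈ 0.132.

C = 0.132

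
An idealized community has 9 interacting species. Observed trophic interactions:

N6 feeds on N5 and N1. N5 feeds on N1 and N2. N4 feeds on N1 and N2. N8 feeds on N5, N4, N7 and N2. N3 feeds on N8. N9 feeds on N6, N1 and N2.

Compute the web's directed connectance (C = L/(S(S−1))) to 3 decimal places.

The web has S = 9 species and L = 14 feeding links.
C = L / (S(S−1)) = 14 / 72 = 0.1944 ≈ 0.194.

C = 0.194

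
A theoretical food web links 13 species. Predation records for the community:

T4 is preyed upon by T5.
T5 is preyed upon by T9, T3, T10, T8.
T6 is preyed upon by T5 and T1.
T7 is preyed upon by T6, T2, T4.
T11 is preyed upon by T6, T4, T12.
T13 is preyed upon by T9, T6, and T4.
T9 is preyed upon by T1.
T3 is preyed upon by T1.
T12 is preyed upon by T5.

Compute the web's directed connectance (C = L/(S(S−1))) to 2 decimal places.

C = 0.12

The web has S = 13 species and L = 19 feeding links.
C = L / (S(S−1)) = 19 / 156 = 0.1218 ≈ 0.12.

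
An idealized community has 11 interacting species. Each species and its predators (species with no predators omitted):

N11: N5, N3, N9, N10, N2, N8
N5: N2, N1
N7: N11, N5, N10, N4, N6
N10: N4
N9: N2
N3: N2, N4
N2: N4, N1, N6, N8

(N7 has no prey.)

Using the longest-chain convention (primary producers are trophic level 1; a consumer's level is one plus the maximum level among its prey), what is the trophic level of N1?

N7 is a producer → level 1.
N11 eats N7 → level 2.
N5 eats N11 (level 2); other prey at levels: N7 1 → level 3.
N2 eats N5 (level 3); other prey at levels: N11 2, N3 3, N9 3 → level 4.
N1 eats N2 (level 4); other prey at levels: N5 3 → level 5.

Trophic level 5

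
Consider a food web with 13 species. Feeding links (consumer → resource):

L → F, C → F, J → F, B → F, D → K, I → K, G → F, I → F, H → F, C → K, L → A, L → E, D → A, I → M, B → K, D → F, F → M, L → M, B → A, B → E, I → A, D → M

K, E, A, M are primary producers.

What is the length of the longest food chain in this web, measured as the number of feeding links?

2 links

One longest chain: M → F → B.
It has 3 species and 2 links.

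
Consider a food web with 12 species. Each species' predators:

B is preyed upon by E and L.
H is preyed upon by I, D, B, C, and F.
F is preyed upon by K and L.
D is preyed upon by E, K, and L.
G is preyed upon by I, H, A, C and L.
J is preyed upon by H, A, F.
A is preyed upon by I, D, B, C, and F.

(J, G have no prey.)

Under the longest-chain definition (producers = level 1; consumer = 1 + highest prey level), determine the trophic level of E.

Trophic level 4

J is a producer → level 1.
A eats J (level 1); other prey at levels: G 1 → level 2.
B eats A (level 2); other prey at levels: H 2 → level 3.
E eats B (level 3); other prey at levels: D 3 → level 4.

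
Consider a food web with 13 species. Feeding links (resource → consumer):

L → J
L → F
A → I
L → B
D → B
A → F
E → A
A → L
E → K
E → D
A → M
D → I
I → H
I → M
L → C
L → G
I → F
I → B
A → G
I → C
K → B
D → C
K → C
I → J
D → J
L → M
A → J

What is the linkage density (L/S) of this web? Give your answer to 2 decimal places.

There are L = 27 links among S = 13 species.
L/S = 27/13 = 2.0769 ≈ 2.08.

L/S = 2.08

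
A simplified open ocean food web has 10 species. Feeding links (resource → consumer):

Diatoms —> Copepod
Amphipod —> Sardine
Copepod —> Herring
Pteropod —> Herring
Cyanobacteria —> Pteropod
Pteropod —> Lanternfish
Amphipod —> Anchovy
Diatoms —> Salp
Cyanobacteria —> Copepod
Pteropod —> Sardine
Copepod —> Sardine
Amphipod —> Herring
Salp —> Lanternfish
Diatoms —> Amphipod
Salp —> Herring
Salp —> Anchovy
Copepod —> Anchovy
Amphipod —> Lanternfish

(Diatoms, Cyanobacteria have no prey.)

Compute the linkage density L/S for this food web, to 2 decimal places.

L/S = 1.80

There are L = 18 links among S = 10 species.
L/S = 18/10 = 1.8000 ≈ 1.80.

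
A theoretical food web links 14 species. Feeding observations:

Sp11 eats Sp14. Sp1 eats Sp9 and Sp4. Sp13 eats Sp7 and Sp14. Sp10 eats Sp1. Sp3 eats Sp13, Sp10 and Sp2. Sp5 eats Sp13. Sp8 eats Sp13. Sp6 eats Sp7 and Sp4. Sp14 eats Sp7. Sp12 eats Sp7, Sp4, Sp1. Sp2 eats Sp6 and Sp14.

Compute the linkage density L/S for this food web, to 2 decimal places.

There are L = 19 links among S = 14 species.
L/S = 19/14 = 1.3571 ≈ 1.36.

L/S = 1.36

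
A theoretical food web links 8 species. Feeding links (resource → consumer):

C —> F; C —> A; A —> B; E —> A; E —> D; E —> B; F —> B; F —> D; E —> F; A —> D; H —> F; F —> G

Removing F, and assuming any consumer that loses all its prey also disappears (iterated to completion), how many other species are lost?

1

Remove F.
Round 1: G (all prey gone) → extinct.
No further losses. Total secondary extinctions: 1.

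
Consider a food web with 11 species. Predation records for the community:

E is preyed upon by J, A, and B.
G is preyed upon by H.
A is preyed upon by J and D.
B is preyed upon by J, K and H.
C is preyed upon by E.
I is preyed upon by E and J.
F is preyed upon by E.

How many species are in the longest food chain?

One longest chain: C → E → B → K.
It has 4 species and 3 links.

4 species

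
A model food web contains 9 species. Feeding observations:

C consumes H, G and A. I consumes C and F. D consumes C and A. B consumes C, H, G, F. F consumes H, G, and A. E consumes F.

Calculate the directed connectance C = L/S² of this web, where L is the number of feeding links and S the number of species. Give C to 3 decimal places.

C = 0.185

The web has S = 9 species and L = 15 feeding links.
C = L / S² = 15 / 81 = 0.1852 ≈ 0.185.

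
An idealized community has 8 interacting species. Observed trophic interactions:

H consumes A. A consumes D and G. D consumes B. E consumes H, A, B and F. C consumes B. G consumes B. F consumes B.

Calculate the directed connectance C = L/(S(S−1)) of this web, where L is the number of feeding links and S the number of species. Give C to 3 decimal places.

C = 0.196

The web has S = 8 species and L = 11 feeding links.
C = L / (S(S−1)) = 11 / 56 = 0.1964 ≈ 0.196.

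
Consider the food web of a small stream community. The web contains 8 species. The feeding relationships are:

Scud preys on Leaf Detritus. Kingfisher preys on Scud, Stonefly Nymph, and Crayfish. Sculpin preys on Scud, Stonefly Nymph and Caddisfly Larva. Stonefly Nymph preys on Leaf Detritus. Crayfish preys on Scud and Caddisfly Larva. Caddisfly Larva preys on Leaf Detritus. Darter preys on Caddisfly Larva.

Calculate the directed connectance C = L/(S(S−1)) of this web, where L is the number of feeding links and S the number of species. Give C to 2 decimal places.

The web has S = 8 species and L = 12 feeding links.
C = L / (S(S−1)) = 12 / 56 = 0.2143 ≈ 0.21.

C = 0.21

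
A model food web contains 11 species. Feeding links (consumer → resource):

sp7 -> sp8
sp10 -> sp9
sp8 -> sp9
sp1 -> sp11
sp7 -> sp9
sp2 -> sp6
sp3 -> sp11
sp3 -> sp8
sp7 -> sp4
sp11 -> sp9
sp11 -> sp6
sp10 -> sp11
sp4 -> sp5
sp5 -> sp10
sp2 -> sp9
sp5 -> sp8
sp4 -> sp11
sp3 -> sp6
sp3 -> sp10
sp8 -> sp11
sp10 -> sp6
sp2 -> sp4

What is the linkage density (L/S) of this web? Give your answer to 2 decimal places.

L/S = 2.00

There are L = 22 links among S = 11 species.
L/S = 22/11 = 2.0000 ≈ 2.00.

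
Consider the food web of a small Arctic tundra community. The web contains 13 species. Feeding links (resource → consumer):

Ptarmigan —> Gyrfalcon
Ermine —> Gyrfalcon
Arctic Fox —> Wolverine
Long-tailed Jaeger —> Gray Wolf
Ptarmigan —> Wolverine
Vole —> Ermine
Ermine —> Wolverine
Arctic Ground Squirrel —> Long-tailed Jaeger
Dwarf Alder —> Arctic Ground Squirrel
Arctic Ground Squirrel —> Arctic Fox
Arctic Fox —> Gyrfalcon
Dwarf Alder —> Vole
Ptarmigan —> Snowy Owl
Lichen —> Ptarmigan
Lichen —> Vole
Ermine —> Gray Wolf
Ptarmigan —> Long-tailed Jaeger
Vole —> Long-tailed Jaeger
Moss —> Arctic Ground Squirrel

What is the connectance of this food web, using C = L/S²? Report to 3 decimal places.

The web has S = 13 species and L = 19 feeding links.
C = L / S² = 19 / 169 = 0.1124 ≈ 0.112.

C = 0.112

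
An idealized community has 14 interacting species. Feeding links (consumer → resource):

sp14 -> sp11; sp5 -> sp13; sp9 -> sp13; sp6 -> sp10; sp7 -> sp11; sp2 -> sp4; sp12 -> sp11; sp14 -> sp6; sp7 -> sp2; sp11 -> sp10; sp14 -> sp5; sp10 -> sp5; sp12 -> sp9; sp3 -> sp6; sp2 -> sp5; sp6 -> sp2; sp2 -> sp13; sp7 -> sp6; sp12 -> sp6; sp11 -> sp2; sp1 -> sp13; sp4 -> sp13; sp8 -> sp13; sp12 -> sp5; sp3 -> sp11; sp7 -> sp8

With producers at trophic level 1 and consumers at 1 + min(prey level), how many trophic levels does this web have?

Producers (level 1): sp13.
Following each consumer down to its lowest-level prey: sp13 → sp2 → sp11 → sp3 (levels 1 through 4).
All prey of sp3 (sp11 3, sp6 3) are at level 3 or above, so sp3 is at level 1 + 3 = 4.
Every consumer has at least one prey at level 3 or below, so none exceeds level 4.

4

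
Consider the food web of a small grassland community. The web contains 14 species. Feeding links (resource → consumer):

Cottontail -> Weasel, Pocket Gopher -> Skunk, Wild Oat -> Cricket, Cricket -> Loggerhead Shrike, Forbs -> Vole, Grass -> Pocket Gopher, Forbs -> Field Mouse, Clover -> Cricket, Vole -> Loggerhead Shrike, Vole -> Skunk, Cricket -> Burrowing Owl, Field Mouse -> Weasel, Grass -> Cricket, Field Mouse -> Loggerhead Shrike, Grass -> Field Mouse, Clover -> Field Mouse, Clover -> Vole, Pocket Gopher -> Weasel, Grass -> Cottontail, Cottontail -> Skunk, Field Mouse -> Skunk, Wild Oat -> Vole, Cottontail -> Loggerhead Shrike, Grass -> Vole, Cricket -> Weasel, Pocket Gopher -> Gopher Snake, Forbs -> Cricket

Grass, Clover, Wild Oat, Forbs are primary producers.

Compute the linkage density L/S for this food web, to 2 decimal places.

There are L = 27 links among S = 14 species.
L/S = 27/14 = 1.9286 ≈ 1.93.

L/S = 1.93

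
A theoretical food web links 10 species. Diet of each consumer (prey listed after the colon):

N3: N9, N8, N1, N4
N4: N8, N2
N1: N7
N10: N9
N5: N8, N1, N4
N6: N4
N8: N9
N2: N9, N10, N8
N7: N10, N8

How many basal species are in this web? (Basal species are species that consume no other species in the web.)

1

Basal species (no prey listed): N9.
Count: 1.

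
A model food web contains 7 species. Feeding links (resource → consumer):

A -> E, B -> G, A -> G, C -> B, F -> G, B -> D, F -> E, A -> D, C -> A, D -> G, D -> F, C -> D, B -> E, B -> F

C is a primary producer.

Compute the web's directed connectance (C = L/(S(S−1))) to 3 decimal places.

C = 0.333

The web has S = 7 species and L = 14 feeding links.
C = L / (S(S−1)) = 14 / 42 = 0.3333 ≈ 0.333.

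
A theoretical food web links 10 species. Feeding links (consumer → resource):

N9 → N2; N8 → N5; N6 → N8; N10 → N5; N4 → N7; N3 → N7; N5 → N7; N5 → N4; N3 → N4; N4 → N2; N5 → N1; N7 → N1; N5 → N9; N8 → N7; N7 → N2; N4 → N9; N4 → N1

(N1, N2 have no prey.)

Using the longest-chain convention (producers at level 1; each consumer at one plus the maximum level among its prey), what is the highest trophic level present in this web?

Producers (level 1): N1, N2.
N2 → N9 → N4 → N5 → N8 → N6 gives N6 level 6.
No species has a prey at level 6, so no species reaches level 7.

6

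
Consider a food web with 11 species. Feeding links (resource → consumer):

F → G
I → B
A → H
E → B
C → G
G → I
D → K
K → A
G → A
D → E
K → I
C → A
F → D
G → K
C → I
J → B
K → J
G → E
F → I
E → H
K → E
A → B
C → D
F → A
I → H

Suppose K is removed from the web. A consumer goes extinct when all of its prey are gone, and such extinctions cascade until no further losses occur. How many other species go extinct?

Remove K.
Round 1: J (all prey gone) → extinct.
No further losses. Total secondary extinctions: 1.

1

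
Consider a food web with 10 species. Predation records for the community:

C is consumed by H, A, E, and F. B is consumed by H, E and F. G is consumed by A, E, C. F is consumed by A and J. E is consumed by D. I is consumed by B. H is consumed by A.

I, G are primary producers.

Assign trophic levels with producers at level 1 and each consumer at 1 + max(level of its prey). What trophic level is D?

G is a producer → level 1.
C eats G → level 2.
E eats C (level 2); other prey at levels: G 1, B 2 → level 3.
D eats E → level 4.

Trophic level 4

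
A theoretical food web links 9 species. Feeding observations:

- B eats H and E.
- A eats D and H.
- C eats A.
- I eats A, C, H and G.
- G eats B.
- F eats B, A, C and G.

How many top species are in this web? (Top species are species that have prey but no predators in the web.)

2

Top species (has prey, but nothing eats it): I, F.
Count: 2.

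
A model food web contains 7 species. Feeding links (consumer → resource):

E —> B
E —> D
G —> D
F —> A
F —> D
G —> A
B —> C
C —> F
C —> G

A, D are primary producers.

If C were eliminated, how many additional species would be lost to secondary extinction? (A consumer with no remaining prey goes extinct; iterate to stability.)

1

Remove C.
Round 1: B (all prey gone) → extinct.
No further losses. Total secondary extinctions: 1.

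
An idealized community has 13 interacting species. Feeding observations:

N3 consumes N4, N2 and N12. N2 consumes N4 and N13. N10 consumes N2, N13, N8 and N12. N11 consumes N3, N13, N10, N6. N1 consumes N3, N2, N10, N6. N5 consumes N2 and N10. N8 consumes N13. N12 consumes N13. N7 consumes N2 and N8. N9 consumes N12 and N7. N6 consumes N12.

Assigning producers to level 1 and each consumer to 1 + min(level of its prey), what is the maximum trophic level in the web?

3

Producers (level 1): N13, N4.
Following each consumer down to its lowest-level prey: N13 → N12 → N9 (levels 1 through 3).
All prey of N9 (N12 2, N7 3) are at level 2 or above, so N9 is at level 1 + 2 = 3.
Every consumer has at least one prey at level 2 or below, so none exceeds level 3.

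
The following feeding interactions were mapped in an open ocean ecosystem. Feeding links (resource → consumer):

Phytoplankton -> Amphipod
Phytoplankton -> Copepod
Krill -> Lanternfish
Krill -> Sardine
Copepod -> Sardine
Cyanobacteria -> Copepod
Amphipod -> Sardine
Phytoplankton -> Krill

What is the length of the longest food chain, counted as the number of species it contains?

3 species

One longest chain: Phytoplankton → Krill → Sardine.
It has 3 species and 2 links.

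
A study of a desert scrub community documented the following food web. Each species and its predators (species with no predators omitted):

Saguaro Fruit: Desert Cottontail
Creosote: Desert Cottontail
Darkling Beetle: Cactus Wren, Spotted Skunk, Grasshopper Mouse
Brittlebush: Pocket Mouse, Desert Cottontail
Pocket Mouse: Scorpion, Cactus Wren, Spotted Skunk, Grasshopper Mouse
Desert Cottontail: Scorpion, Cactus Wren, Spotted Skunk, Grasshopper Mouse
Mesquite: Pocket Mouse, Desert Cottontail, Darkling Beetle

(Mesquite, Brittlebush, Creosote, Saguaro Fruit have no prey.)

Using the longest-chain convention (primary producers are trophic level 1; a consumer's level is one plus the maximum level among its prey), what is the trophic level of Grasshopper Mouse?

Trophic level 3

Mesquite is a producer → level 1.
Pocket Mouse eats Mesquite (level 1); other prey at levels: Brittlebush 1 → level 2.
Grasshopper Mouse eats Pocket Mouse (level 2); other prey at levels: Desert Cottontail 2, Darkling Beetle 2 → level 3.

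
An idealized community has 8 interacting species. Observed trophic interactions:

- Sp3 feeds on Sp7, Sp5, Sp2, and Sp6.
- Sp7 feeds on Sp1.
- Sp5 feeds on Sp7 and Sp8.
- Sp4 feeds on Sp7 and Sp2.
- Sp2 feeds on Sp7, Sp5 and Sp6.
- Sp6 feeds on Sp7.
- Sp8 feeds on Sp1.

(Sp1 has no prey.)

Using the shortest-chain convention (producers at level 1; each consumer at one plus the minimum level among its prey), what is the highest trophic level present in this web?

Producers (level 1): Sp1.
Following each consumer down to its lowest-level prey: Sp1 → Sp8 → Sp5 (levels 1 through 3).
All prey of Sp5 (Sp8 2, Sp7 2) are at level 2 or above, so Sp5 is at level 1 + 2 = 3.
Every consumer has at least one prey at level 2 or below, so none exceeds level 3.

3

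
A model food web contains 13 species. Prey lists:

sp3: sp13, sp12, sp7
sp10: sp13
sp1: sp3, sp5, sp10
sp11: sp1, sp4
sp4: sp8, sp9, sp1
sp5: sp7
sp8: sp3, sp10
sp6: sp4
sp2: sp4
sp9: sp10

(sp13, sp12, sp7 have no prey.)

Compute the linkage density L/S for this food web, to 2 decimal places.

L/S = 1.38

There are L = 18 links among S = 13 species.
L/S = 18/13 = 1.3846 ≈ 1.38.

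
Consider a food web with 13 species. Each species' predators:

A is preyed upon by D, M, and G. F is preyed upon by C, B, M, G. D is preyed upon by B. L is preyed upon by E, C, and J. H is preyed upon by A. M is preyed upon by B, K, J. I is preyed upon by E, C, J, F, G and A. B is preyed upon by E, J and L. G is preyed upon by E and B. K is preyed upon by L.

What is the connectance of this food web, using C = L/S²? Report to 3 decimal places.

The web has S = 13 species and L = 27 feeding links.
C = L / S² = 27 / 169 = 0.1598 ≈ 0.160.

C = 0.160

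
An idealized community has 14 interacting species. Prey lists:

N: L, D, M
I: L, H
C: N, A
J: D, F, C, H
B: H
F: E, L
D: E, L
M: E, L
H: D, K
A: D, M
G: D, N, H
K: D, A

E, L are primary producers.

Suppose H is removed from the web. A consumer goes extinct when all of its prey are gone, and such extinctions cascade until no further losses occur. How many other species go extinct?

1

Remove H.
Round 1: B (all prey gone) → extinct.
No further losses. Total secondary extinctions: 1.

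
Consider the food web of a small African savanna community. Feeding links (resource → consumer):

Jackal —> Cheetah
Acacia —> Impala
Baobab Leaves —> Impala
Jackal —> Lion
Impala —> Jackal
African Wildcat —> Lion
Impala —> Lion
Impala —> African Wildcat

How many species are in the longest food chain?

4 species

One longest chain: Acacia → Impala → Jackal → Cheetah.
It has 4 species and 3 links.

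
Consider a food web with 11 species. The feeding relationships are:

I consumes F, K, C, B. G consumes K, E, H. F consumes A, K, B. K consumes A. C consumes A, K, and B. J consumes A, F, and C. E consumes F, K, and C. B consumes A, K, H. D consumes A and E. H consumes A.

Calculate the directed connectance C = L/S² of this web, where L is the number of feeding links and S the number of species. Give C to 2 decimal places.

The web has S = 11 species and L = 26 feeding links.
C = L / S² = 26 / 121 = 0.2149 ≈ 0.21.

C = 0.21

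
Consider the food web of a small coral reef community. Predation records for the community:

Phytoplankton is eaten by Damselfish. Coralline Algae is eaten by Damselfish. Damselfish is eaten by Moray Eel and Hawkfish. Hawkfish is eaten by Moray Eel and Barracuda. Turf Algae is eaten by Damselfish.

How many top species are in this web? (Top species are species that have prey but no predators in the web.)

2

Top species (has prey, but nothing eats it): Moray Eel, Barracuda.
Count: 2.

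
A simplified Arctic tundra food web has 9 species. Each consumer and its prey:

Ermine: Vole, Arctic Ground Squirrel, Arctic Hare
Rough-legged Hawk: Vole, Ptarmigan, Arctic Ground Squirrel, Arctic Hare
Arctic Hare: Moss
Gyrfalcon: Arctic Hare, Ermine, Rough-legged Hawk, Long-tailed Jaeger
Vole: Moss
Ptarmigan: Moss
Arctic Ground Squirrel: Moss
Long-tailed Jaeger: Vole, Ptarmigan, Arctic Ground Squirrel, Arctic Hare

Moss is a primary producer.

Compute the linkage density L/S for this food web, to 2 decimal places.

There are L = 19 links among S = 9 species.
L/S = 19/9 = 2.1111 ≈ 2.11.

L/S = 2.11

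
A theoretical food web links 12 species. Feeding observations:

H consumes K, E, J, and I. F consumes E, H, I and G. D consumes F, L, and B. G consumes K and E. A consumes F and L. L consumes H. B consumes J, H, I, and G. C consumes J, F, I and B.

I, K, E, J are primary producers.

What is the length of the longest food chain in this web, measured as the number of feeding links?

3 links

One longest chain: K → G → F → C.
It has 4 species and 3 links.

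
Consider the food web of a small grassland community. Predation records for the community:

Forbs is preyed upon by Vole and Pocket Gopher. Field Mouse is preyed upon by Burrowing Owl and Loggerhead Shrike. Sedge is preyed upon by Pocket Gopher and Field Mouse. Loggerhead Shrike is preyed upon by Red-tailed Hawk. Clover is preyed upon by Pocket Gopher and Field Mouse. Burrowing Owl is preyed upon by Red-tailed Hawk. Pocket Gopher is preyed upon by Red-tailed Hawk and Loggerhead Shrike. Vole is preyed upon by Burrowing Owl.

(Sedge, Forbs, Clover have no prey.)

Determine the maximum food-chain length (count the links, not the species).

3 links

One longest chain: Sedge → Field Mouse → Burrowing Owl → Red-tailed Hawk.
It has 4 species and 3 links.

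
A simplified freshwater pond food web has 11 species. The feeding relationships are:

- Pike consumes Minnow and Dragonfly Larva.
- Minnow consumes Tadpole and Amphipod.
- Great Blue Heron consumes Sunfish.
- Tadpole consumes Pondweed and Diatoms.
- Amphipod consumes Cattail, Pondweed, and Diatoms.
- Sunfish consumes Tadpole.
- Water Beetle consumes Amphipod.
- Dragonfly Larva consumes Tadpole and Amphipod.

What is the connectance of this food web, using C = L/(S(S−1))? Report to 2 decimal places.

C = 0.13

The web has S = 11 species and L = 14 feeding links.
C = L / (S(S−1)) = 14 / 110 = 0.1273 ≈ 0.13.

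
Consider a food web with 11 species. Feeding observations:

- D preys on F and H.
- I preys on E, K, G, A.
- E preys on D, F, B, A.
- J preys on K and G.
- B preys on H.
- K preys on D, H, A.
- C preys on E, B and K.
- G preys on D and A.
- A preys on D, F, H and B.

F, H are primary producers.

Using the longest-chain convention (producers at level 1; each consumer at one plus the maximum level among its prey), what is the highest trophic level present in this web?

5

Producers (level 1): F, H.
H → B → A → K → C gives C level 5.
No species has a prey at level 5, so no species reaches level 6.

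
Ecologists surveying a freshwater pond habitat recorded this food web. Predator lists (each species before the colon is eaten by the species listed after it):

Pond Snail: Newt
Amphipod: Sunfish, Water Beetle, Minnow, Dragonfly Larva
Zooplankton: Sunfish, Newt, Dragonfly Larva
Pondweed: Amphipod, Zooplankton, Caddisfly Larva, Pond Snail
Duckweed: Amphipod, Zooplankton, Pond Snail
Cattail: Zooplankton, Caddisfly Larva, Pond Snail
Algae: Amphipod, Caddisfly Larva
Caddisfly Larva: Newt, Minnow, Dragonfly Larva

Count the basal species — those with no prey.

Basal species (no prey listed): Algae, Cattail, Pondweed, Duckweed.
Count: 4.

4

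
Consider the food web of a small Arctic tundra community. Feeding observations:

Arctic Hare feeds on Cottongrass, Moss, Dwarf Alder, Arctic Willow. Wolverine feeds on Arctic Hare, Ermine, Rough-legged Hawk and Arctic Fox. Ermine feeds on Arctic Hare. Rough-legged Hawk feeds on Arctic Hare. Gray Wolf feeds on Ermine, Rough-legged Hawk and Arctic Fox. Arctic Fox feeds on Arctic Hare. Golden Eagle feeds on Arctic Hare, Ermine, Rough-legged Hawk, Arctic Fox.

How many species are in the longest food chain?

4 species

One longest chain: Cottongrass → Arctic Hare → Ermine → Wolverine.
It has 4 species and 3 links.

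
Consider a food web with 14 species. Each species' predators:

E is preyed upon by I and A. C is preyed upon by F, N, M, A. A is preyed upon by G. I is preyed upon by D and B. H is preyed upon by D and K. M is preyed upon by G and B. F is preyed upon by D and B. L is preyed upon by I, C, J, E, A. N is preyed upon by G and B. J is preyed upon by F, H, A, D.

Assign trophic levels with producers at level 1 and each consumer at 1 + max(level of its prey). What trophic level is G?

Trophic level 4

L is a producer → level 1.
C eats L → level 2.
A eats C (level 2); other prey at levels: L 1, J 2, E 2 → level 3.
G eats A (level 3); other prey at levels: M 3, N 3 → level 4.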